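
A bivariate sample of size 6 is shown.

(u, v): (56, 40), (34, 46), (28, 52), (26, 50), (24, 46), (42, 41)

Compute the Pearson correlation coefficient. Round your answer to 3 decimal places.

-0.826

n = 6, Σu = 210, Σv = 275, Σu² = 8092, Σv² = 12717, Σuv = 9386
nΣuv − ΣuΣv = 56316 − 57750 = -1434
nΣu² − (Σu)² = 48552 − 44100 = 4452; nΣv² − (Σv)² = 76302 − 75625 = 677
r = -1434 / √(4452 × 677) = -1434 / 1736.0887 ≈ -0.826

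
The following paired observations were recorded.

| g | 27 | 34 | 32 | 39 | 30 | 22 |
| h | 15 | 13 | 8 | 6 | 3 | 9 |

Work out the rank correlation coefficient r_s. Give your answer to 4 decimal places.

Rank g: 2, 5, 4, 6, 3, 1
Rank h: 6, 5, 3, 2, 1, 4
d = rank(g) − rank(h): -4, 0, 1, 4, 2, -3; Σd² = 46
ρ = 1 − 6Σd² / [n(n²−1)] = 1 − 6×46 / (6×35) = 1 − 276/210 ≈ -0.3143

-0.3143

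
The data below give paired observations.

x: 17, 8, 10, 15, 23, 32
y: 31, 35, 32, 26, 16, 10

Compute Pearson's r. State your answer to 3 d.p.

-0.955

n = 6, Σx = 105, Σy = 150, Σx² = 2231, Σy² = 4242, Σxy = 2205
nΣxy − ΣxΣy = 13230 − 15750 = -2520
nΣx² − (Σx)² = 13386 − 11025 = 2361; nΣy² − (Σy)² = 25452 − 22500 = 2952
r = -2520 / √(2361 × 2952) = -2520 / 2640.0136 ≈ -0.955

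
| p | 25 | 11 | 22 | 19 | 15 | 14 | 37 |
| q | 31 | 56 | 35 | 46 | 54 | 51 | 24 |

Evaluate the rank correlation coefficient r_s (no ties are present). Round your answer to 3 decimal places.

Rank p: 6, 1, 5, 4, 3, 2, 7
Rank q: 2, 7, 3, 4, 6, 5, 1
d = rank(p) − rank(q): 4, -6, 2, 0, -3, -3, 6; Σd² = 110
ρ = 1 − 6Σd² / [n(n²−1)] = 1 − 6×110 / (7×48) = 1 − 660/336 ≈ -0.964

-0.964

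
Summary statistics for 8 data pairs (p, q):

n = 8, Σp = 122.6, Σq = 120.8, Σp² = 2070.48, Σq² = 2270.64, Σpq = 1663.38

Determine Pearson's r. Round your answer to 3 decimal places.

-0.642

r = (nΣpq − ΣpΣq) / √[(nΣp² − (Σp)²)(nΣq² − (Σq)²)]
Numerator: 8×1663.38 − 122.6×120.8 = -1503.04
Denominator: √[(16563.84 − 15030.76)(18165.12 − 14592.64)] = √[1533.08 × 3572.48] = 2340.2773
r = -1503.04 / 2340.2773 ≈ -0.642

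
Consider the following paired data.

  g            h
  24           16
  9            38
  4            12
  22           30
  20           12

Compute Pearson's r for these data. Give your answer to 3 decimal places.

-0.078

n = 5, Σg = 79, Σh = 108, Σg² = 1557, Σh² = 2888, Σgh = 1674
nΣgh − ΣgΣh = 8370 − 8532 = -162
nΣg² − (Σg)² = 7785 − 6241 = 1544; nΣh² − (Σh)² = 14440 − 11664 = 2776
r = -162 / √(1544 × 2776) = -162 / 2070.3005 ≈ -0.078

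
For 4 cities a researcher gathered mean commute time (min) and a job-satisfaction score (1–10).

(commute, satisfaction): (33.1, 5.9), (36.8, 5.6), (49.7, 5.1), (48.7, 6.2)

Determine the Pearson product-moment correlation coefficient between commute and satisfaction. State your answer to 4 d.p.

-0.2147

n = 4, Σx = 168.3, Σy = 22.8, Σx² = 7291.63, Σy² = 130.62, Σxy = 956.78
nΣxy − ΣxΣy = 3827.12 − 3837.24 = -10.12
nΣx² − (Σx)² = 29166.52 − 28324.89 = 841.63; nΣy² − (Σy)² = 522.48 − 519.84 = 2.64
r = -10.12 / √(841.63 × 2.64) = -10.12 / 47.1371 ≈ -0.2147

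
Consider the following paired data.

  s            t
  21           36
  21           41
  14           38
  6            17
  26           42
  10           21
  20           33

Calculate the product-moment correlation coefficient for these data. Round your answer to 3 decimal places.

0.886

n = 7, Σs = 118, Σt = 228, Σs² = 2290, Σt² = 8004, Σst = 4213
nΣst − ΣsΣt = 29491 − 26904 = 2587
nΣs² − (Σs)² = 16030 − 13924 = 2106; nΣt² − (Σt)² = 56028 − 51984 = 4044
r = 2587 / √(2106 × 4044) = 2587 / 2918.3324 ≈ 0.886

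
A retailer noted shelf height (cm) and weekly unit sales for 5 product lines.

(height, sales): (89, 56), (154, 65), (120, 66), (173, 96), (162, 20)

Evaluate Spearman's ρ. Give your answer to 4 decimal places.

0.3000

Rank height: 1, 3, 2, 5, 4
Rank sales: 2, 3, 4, 5, 1
d = rank(height) − rank(sales): -1, 0, -2, 0, 3; Σd² = 14
ρ = 1 − 6Σd² / [n(n²−1)] = 1 − 6×14 / (5×24) = 1 − 84/120 ≈ 0.3000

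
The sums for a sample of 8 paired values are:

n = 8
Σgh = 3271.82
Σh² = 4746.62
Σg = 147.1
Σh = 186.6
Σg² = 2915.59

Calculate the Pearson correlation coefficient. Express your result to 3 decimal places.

r = (nΣgh − ΣgΣh) / √[(nΣg² − (Σg)²)(nΣh² − (Σh)²)]
Numerator: 8×3271.82 − 147.1×186.6 = -1274.3
Denominator: √[(23324.72 − 21638.41)(37972.96 − 34819.56)] = √[1686.31 × 3153.4] = 2305.9944
r = -1274.3 / 2305.9944 ≈ -0.553

-0.553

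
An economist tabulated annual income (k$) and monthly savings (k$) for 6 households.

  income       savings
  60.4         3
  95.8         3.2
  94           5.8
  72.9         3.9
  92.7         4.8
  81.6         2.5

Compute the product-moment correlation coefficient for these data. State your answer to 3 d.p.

n = 6, Σx = 497.4, Σy = 23.2, Σx² = 42228.06, Σy² = 97.38, Σxy = 1966.23
nΣxy − ΣxΣy = 11797.38 − 11539.68 = 257.7
nΣx² − (Σx)² = 253368.36 − 247406.76 = 5961.6; nΣy² − (Σy)² = 584.28 − 538.24 = 46.04
r = 257.7 / √(5961.6 × 46.04) = 257.7 / 523.9008 ≈ 0.492

0.492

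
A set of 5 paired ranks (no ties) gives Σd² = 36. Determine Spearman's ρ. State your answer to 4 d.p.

ρ = 1 − 6Σd² / [n(n²−1)] = 1 − 6×36 / (5×24)
  = 1 − 216/120 = 1 − 1.80000 ≈ -0.8000

-0.8000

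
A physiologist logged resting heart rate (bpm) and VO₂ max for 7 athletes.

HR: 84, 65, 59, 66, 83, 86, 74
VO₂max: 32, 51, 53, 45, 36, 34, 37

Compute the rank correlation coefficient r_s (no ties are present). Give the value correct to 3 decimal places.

-0.964

Rank HR: 6, 2, 1, 3, 5, 7, 4
Rank VO₂max: 1, 6, 7, 5, 3, 2, 4
d = rank(HR) − rank(VO₂max): 5, -4, -6, -2, 2, 5, 0; Σd² = 110
ρ = 1 − 6Σd² / [n(n²−1)] = 1 − 6×110 / (7×48) = 1 − 660/336 ≈ -0.964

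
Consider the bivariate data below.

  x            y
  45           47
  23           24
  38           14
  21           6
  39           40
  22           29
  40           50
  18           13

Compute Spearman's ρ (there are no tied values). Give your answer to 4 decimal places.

Rank x: 8, 4, 5, 2, 6, 3, 7, 1
Rank y: 7, 4, 3, 1, 6, 5, 8, 2
d = rank(x) − rank(y): 1, 0, 2, 1, 0, -2, -1, -1; Σd² = 12
ρ = 1 − 6Σd² / [n(n²−1)] = 1 − 6×12 / (8×63) = 1 − 72/504 ≈ 0.8571

0.8571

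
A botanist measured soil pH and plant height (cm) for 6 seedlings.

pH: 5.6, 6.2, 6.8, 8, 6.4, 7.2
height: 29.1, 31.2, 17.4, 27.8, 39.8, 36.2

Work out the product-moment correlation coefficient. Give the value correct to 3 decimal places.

n = 6, Σx = 40.2, Σy = 181.5, Σx² = 272.84, Σy² = 5790.33, Σxy = 1212.48
nΣxy − ΣxΣy = 7274.88 − 7296.3 = -21.42
nΣx² − (Σx)² = 1637.04 − 1616.04 = 21; nΣy² − (Σy)² = 34741.98 − 32942.25 = 1799.73
r = -21.42 / √(21 × 1799.73) = -21.42 / 194.4076 ≈ -0.110

-0.110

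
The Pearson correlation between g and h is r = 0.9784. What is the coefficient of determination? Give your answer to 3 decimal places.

r² = (0.9784)² = 0.957

0.957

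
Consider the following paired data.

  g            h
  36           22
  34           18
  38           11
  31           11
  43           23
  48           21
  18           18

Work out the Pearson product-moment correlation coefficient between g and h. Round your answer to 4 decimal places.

n = 7, Σg = 248, Σh = 124, Σg² = 9334, Σh² = 2344, Σgh = 4484
nΣgh − ΣgΣh = 31388 − 30752 = 636
nΣg² − (Σg)² = 65338 − 61504 = 3834; nΣh² − (Σh)² = 16408 − 15376 = 1032
r = 636 / √(3834 × 1032) = 636 / 1989.1425 ≈ 0.3197

0.3197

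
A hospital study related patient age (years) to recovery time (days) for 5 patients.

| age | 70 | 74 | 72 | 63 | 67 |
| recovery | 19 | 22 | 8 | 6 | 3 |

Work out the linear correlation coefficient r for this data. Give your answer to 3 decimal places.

n = 5, Σx = 346, Σy = 58, Σx² = 24018, Σy² = 954, Σxy = 4113
nΣxy − ΣxΣy = 20565 − 20068 = 497
nΣx² − (Σx)² = 120090 − 119716 = 374; nΣy² − (Σy)² = 4770 − 3364 = 1406
r = 497 / √(374 × 1406) = 497 / 725.1510 ≈ 0.685

0.685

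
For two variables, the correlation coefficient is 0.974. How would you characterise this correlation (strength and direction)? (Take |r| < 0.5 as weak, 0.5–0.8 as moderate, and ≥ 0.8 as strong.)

strong positive

r = 0.974 > 0 so the relationship is positive.
|r| = 0.974, which falls in the strong range.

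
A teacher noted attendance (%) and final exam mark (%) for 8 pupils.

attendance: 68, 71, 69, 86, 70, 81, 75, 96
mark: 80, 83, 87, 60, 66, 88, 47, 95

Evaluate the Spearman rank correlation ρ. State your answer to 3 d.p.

Rank attendance: 1, 4, 2, 7, 3, 6, 5, 8
Rank mark: 4, 5, 6, 2, 3, 7, 1, 8
d = rank(attendance) − rank(mark): -3, -1, -4, 5, 0, -1, 4, 0; Σd² = 68
ρ = 1 − 6Σd² / [n(n²−1)] = 1 − 6×68 / (8×63) = 1 − 408/504 ≈ 0.190

0.190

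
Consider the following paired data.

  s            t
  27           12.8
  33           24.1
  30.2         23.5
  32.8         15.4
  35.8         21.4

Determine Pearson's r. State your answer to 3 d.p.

0.518

n = 5, Σs = 158.8, Σt = 97.2, Σs² = 5087.52, Σt² = 1992.02, Σst = 3121.84
nΣst − ΣsΣt = 15609.2 − 15435.36 = 173.84
nΣs² − (Σs)² = 25437.6 − 25217.44 = 220.16; nΣt² − (Σt)² = 9960.1 − 9447.84 = 512.26
r = 173.84 / √(220.16 × 512.26) = 173.84 / 335.8261 ≈ 0.518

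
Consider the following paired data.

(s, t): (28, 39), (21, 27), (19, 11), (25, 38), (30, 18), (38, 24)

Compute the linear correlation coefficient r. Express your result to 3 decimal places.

0.151

n = 6, Σs = 161, Σt = 157, Σs² = 4555, Σt² = 4715, Σst = 4270
nΣst − ΣsΣt = 25620 − 25277 = 343
nΣs² − (Σs)² = 27330 − 25921 = 1409; nΣt² − (Σt)² = 28290 − 24649 = 3641
r = 343 / √(1409 × 3641) = 343 / 2264.9876 ≈ 0.151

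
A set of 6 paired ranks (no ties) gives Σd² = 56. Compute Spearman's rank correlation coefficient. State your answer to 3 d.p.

-0.600

ρ = 1 − 6Σd² / [n(n²−1)] = 1 − 6×56 / (6×35)
  = 1 − 336/210 = 1 − 1.6000 ≈ -0.600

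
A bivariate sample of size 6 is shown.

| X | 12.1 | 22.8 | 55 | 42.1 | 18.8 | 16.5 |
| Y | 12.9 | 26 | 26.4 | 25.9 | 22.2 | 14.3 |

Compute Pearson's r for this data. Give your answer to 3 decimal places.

n = 6, ΣX = 167.3, ΣY = 127.7, ΣX² = 6089.35, ΣY² = 2907.51, ΣXY = 3944.59
nΣXY − ΣXΣY = 23667.54 − 21364.21 = 2303.33
nΣX² − (ΣX)² = 36536.1 − 27989.29 = 8546.81; nΣY² − (ΣY)² = 17445.06 − 16307.29 = 1137.77
r = 2303.33 / √(8546.81 × 1137.77) = 2303.33 / 3118.3816 ≈ 0.739

0.739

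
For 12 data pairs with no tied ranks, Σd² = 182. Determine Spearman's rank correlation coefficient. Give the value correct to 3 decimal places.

ρ = 1 − 6Σd² / [n(n²−1)] = 1 − 6×182 / (12×143)
  = 1 − 1092/1716 = 1 − 0.6364 ≈ 0.364

0.364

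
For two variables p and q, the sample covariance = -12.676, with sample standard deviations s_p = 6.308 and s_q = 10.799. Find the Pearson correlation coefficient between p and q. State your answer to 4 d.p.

-0.1861

r = Cov(p,q) / (s_p · s_q) = -12.676 / (6.308 × 10.799)
  = -12.676 / 68.1201 ≈ -0.1861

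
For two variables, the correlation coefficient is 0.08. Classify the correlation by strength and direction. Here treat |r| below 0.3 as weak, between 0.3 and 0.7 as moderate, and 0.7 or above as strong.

r = 0.08 > 0 so the relationship is positive.
|r| = 0.08, which falls in the weak range.

weak positive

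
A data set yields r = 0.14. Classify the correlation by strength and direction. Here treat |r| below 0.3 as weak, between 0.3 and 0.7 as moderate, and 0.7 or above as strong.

weak positive

r = 0.14 > 0 so the relationship is positive.
|r| = 0.14, which falls in the weak range.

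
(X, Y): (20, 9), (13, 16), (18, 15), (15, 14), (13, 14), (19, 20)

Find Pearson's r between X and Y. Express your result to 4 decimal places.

n = 6, ΣX = 98, ΣY = 88, ΣX² = 1648, ΣY² = 1354, ΣXY = 1430
nΣXY − ΣXΣY = 8580 − 8624 = -44
nΣX² − (ΣX)² = 9888 − 9604 = 284; nΣY² − (ΣY)² = 8124 − 7744 = 380
r = -44 / √(284 × 380) = -44 / 328.5118 ≈ -0.1339

-0.1339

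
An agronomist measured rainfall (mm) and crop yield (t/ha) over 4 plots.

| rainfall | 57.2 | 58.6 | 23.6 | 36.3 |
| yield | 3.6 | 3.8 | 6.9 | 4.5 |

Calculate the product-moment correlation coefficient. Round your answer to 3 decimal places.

n = 4, Σx = 175.7, Σy = 18.8, Σx² = 8580.45, Σy² = 95.26, Σxy = 754.79
nΣxy − ΣxΣy = 3019.16 − 3303.16 = -284
nΣx² − (Σx)² = 34321.8 − 30870.49 = 3451.31; nΣy² − (Σy)² = 381.04 − 353.44 = 27.6
r = -284 / √(3451.31 × 27.6) = -284 / 308.6360 ≈ -0.920

-0.920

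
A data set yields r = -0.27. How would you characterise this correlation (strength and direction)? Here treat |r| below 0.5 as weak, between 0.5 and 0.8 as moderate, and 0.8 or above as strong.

weak negative

r = -0.27 < 0 so the relationship is negative.
|r| = 0.27, which falls in the weak range.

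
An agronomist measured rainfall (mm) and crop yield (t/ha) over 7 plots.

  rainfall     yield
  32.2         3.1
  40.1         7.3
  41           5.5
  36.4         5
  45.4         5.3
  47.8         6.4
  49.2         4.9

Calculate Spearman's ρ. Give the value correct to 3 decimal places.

Rank rainfall: 1, 3, 4, 2, 5, 6, 7
Rank yield: 1, 7, 5, 3, 4, 6, 2
d = rank(rainfall) − rank(yield): 0, -4, -1, -1, 1, 0, 5; Σd² = 44
ρ = 1 − 6Σd² / [n(n²−1)] = 1 − 6×44 / (7×48) = 1 − 264/336 ≈ 0.214

0.214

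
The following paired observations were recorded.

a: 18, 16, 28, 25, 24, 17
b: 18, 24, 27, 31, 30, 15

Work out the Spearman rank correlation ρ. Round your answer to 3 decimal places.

Rank a: 3, 1, 6, 5, 4, 2
Rank b: 2, 3, 4, 6, 5, 1
d = rank(a) − rank(b): 1, -2, 2, -1, -1, 1; Σd² = 12
ρ = 1 − 6Σd² / [n(n²−1)] = 1 − 6×12 / (6×35) = 1 − 72/210 ≈ 0.657

0.657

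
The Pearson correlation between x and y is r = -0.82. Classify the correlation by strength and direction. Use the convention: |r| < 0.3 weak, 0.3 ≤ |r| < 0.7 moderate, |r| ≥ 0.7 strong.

strong negative

r = -0.82 < 0 so the relationship is negative.
|r| = 0.82, which falls in the strong range.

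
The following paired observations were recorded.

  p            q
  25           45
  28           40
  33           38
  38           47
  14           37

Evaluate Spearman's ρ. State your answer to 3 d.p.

Rank p: 2, 3, 4, 5, 1
Rank q: 4, 3, 2, 5, 1
d = rank(p) − rank(q): -2, 0, 2, 0, 0; Σd² = 8
ρ = 1 − 6Σd² / [n(n²−1)] = 1 − 6×8 / (5×24) = 1 − 48/120 ≈ 0.600

0.600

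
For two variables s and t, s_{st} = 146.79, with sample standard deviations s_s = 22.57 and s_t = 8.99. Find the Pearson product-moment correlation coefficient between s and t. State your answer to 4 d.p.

r = Cov(s,t) / (s_s · s_t) = 146.79 / (22.57 × 8.99)
  = 146.79 / 202.9043 ≈ 0.7234

0.7234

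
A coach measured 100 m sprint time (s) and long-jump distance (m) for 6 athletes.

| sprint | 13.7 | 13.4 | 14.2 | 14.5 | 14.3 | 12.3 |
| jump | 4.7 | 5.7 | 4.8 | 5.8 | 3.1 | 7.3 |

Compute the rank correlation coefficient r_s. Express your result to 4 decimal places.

Rank sprint: 3, 2, 4, 6, 5, 1
Rank jump: 2, 4, 3, 5, 1, 6
d = rank(sprint) − rank(jump): 1, -2, 1, 1, 4, -5; Σd² = 48
ρ = 1 − 6Σd² / [n(n²−1)] = 1 − 6×48 / (6×35) = 1 − 288/210 ≈ -0.3714

-0.3714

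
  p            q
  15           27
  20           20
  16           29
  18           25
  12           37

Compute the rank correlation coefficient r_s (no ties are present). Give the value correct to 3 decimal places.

-0.900

Rank p: 2, 5, 3, 4, 1
Rank q: 3, 1, 4, 2, 5
d = rank(p) − rank(q): -1, 4, -1, 2, -4; Σd² = 38
ρ = 1 − 6Σd² / [n(n²−1)] = 1 − 6×38 / (5×24) = 1 − 228/120 ≈ -0.900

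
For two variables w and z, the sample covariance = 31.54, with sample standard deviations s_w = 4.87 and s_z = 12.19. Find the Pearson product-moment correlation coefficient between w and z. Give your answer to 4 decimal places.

0.5313

r = Cov(w,z) / (s_w · s_z) = 31.54 / (4.87 × 12.19)
  = 31.54 / 59.3653 ≈ 0.5313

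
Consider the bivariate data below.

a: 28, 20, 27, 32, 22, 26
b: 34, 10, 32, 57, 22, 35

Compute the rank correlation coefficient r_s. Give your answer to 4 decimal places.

Rank a: 5, 1, 4, 6, 2, 3
Rank b: 4, 1, 3, 6, 2, 5
d = rank(a) − rank(b): 1, 0, 1, 0, 0, -2; Σd² = 6
ρ = 1 − 6Σd² / [n(n²−1)] = 1 − 6×6 / (6×35) = 1 − 36/210 ≈ 0.8286

0.8286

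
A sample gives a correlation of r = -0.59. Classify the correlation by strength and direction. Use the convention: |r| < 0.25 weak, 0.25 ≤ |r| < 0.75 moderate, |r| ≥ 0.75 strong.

r = -0.59 < 0 so the relationship is negative.
|r| = 0.59, which falls in the moderate range.

moderate negative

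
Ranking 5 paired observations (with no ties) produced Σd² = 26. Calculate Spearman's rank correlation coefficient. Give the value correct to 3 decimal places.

ρ = 1 − 6Σd² / [n(n²−1)] = 1 − 6×26 / (5×24)
  = 1 − 156/120 = 1 − 1.3000 ≈ -0.300

-0.300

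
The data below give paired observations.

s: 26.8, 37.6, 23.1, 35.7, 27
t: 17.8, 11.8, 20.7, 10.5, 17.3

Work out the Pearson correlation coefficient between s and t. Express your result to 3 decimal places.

n = 5, Σs = 150.2, Σt = 78.1, Σs² = 4669.1, Σt² = 1294.11, Σst = 2240.84
nΣst − ΣsΣt = 11204.2 − 11730.62 = -526.42
nΣs² − (Σs)² = 23345.5 − 22560.04 = 785.46; nΣt² − (Σt)² = 6470.55 − 6099.61 = 370.94
r = -526.42 / √(785.46 × 370.94) = -526.42 / 539.7764 ≈ -0.975

-0.975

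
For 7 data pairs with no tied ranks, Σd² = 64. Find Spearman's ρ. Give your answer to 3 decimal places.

ρ = 1 − 6Σd² / [n(n²−1)] = 1 − 6×64 / (7×48)
  = 1 − 384/336 = 1 − 1.1429 ≈ -0.143

-0.143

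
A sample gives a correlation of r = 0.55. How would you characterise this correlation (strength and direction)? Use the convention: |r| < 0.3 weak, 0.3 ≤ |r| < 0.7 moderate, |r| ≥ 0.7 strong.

moderate positive

r = 0.55 > 0 so the relationship is positive.
|r| = 0.55, which falls in the moderate range.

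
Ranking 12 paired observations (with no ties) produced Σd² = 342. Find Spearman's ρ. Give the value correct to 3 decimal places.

ρ = 1 − 6Σd² / [n(n²−1)] = 1 − 6×342 / (12×143)
  = 1 − 2052/1716 = 1 − 1.1958 ≈ -0.196

-0.196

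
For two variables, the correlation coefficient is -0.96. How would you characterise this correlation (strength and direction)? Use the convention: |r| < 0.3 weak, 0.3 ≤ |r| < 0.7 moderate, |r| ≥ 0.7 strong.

strong negative

r = -0.96 < 0 so the relationship is negative.
|r| = 0.96, which falls in the strong range.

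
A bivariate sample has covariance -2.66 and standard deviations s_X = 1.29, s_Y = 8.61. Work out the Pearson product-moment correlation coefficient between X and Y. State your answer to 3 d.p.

r = Cov(X,Y) / (s_X · s_Y) = -2.66 / (1.29 × 8.61)
  = -2.66 / 11.1069 ≈ -0.239

-0.239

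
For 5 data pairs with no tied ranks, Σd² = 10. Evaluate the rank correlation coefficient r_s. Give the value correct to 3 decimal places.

0.500

ρ = 1 − 6Σd² / [n(n²−1)] = 1 − 6×10 / (5×24)
  = 1 − 60/120 = 1 − 0.5000 ≈ 0.500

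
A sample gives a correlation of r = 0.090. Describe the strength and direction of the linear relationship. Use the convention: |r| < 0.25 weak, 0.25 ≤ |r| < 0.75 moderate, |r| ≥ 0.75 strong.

r = 0.090 > 0 so the relationship is positive.
|r| = 0.090, which falls in the weak range.

weak positive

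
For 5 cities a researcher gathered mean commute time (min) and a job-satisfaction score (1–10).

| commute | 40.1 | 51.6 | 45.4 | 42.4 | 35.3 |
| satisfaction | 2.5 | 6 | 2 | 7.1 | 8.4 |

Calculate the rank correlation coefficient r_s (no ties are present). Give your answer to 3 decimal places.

Rank commute: 2, 5, 4, 3, 1
Rank satisfaction: 2, 3, 1, 4, 5
d = rank(commute) − rank(satisfaction): 0, 2, 3, -1, -4; Σd² = 30
ρ = 1 − 6Σd² / [n(n²−1)] = 1 − 6×30 / (5×24) = 1 − 180/120 ≈ -0.500

-0.500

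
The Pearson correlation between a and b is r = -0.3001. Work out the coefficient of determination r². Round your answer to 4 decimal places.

r² = (-0.3001)² = 0.0901

0.0901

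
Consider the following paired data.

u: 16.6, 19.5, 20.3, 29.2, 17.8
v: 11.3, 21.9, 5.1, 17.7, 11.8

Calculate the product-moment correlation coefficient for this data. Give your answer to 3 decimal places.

0.334

n = 5, Σu = 103.4, Σv = 67.8, Σu² = 2237.38, Σv² = 1085.84, Σuv = 1445.04
nΣuv − ΣuΣv = 7225.2 − 7010.52 = 214.68
nΣu² − (Σu)² = 11186.9 − 10691.56 = 495.34; nΣv² − (Σv)² = 5429.2 − 4596.84 = 832.36
r = 214.68 / √(495.34 × 832.36) = 214.68 / 642.1068 ≈ 0.334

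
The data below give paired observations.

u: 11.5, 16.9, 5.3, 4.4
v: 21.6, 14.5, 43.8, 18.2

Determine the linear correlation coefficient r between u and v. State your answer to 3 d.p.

-0.558

n = 4, Σu = 38.1, Σv = 98.1, Σu² = 465.31, Σv² = 2926.49, Σuv = 805.67
nΣuv − ΣuΣv = 3222.68 − 3737.61 = -514.93
nΣu² − (Σu)² = 1861.24 − 1451.61 = 409.63; nΣv² − (Σv)² = 11705.96 − 9623.61 = 2082.35
r = -514.93 / √(409.63 × 2082.35) = -514.93 / 923.5762 ≈ -0.558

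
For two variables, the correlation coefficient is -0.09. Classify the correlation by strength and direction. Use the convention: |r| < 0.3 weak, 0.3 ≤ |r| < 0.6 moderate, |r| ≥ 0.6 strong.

r = -0.09 < 0 so the relationship is negative.
|r| = 0.09, which falls in the weak range.

weak negative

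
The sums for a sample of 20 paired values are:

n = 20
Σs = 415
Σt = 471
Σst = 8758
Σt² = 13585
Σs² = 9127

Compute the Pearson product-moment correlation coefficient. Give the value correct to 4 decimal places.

-0.8954

r = (nΣst − ΣsΣt) / √[(nΣs² − (Σs)²)(nΣt² − (Σt)²)]
Numerator: 20×8758 − 415×471 = -20305
Denominator: √[(182540 − 172225)(271700 − 221841)] = √[10315 × 49859] = 22678.0860
r = -20305 / 22678.0860 ≈ -0.8954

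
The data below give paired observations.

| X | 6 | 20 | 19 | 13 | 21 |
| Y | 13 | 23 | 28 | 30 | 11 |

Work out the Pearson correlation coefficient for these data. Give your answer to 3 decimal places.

n = 5, ΣX = 79, ΣY = 105, ΣX² = 1407, ΣY² = 2503, ΣXY = 1691
nΣXY − ΣXΣY = 8455 − 8295 = 160
nΣX² − (ΣX)² = 7035 − 6241 = 794; nΣY² − (ΣY)² = 12515 − 11025 = 1490
r = 160 / √(794 × 1490) = 160 / 1087.6856 ≈ 0.147

0.147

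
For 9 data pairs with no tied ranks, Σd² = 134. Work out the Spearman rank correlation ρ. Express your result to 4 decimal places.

-0.1167

ρ = 1 − 6Σd² / [n(n²−1)] = 1 − 6×134 / (9×80)
  = 1 − 804/720 = 1 − 1.11667 ≈ -0.1167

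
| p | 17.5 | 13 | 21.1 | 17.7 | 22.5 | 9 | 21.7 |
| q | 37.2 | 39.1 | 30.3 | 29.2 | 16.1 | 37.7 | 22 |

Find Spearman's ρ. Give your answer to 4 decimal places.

Rank p: 3, 2, 5, 4, 7, 1, 6
Rank q: 5, 7, 4, 3, 1, 6, 2
d = rank(p) − rank(q): -2, -5, 1, 1, 6, -5, 4; Σd² = 108
ρ = 1 − 6Σd² / [n(n²−1)] = 1 − 6×108 / (7×48) = 1 − 648/336 ≈ -0.9286

-0.9286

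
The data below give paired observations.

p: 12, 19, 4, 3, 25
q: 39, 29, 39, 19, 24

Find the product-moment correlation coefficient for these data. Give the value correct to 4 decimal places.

-0.1706

n = 5, Σp = 63, Σq = 150, Σp² = 1155, Σq² = 4820, Σpq = 1832
nΣpq − ΣpΣq = 9160 − 9450 = -290
nΣp² − (Σp)² = 5775 − 3969 = 1806; nΣq² − (Σq)² = 24100 − 22500 = 1600
r = -290 / √(1806 × 1600) = -290 / 1699.8823 ≈ -0.1706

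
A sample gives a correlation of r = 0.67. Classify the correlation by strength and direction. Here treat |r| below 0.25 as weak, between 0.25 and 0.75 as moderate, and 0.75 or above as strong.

moderate positive

r = 0.67 > 0 so the relationship is positive.
|r| = 0.67, which falls in the moderate range.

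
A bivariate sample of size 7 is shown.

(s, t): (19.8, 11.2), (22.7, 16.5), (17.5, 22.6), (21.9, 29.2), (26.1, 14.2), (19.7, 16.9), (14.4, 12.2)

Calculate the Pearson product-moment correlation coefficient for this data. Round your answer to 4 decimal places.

0.1229

n = 7, Σs = 142.1, Σt = 122.8, Σs² = 2969.85, Σt² = 2397.18, Σst = 2510.52
nΣst − ΣsΣt = 17573.64 − 17449.88 = 123.76
nΣs² − (Σs)² = 20788.95 − 20192.41 = 596.54; nΣt² − (Σt)² = 16780.26 − 15079.84 = 1700.42
r = 123.76 / √(596.54 × 1700.42) = 123.76 / 1007.1587 ≈ 0.1229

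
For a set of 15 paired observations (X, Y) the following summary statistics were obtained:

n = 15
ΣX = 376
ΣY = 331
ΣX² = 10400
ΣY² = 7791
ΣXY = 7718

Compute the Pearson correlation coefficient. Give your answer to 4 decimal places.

r = (nΣXY − ΣXΣY) / √[(nΣX² − (ΣX)²)(nΣY² − (ΣY)²)]
Numerator: 15×7718 − 376×331 = -8686
Denominator: √[(156000 − 141376)(116865 − 109561)] = √[14624 × 7304] = 10335.0712
r = -8686 / 10335.0712 ≈ -0.8404

-0.8404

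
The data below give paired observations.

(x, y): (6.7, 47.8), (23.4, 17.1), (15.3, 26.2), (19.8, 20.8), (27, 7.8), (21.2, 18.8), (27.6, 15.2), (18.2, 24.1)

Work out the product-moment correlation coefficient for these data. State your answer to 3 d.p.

n = 8, Σx = 159.2, Σy = 177.8, Σx² = 3490.02, Σy² = 4922.46, Σxy = 3000.4
nΣxy − ΣxΣy = 24003.2 − 28305.76 = -4302.56
nΣx² − (Σx)² = 27920.16 − 25344.64 = 2575.52; nΣy² − (Σy)² = 39379.68 − 31612.84 = 7766.84
r = -4302.56 / √(2575.52 × 7766.84) = -4302.56 / 4472.5442 ≈ -0.962

-0.962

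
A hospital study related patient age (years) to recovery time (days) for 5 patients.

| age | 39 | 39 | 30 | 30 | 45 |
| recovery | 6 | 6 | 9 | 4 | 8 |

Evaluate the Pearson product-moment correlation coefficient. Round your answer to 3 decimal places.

n = 5, Σx = 183, Σy = 33, Σx² = 6867, Σy² = 233, Σxy = 1218
nΣxy − ΣxΣy = 6090 − 6039 = 51
nΣx² − (Σx)² = 34335 − 33489 = 846; nΣy² − (Σy)² = 1165 − 1089 = 76
r = 51 / √(846 × 76) = 51 / 253.5666 ≈ 0.201

0.201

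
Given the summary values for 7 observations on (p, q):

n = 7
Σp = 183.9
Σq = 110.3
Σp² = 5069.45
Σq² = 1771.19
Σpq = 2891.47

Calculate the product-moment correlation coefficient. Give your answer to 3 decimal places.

-0.071

r = (nΣpq − ΣpΣq) / √[(nΣp² − (Σp)²)(nΣq² − (Σq)²)]
Numerator: 7×2891.47 − 183.9×110.3 = -43.88
Denominator: √[(35486.15 − 33819.21)(12398.33 − 12166.09)] = √[1666.94 × 232.24] = 622.1978
r = -43.88 / 622.1978 ≈ -0.071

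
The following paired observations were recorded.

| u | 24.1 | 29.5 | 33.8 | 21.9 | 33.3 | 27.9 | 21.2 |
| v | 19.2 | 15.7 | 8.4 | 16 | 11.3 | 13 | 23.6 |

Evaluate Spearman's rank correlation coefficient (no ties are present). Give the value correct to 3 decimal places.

Rank u: 3, 5, 7, 2, 6, 4, 1
Rank v: 6, 4, 1, 5, 2, 3, 7
d = rank(u) − rank(v): -3, 1, 6, -3, 4, 1, -6; Σd² = 108
ρ = 1 − 6Σd² / [n(n²−1)] = 1 − 6×108 / (7×48) = 1 − 648/336 ≈ -0.929

-0.929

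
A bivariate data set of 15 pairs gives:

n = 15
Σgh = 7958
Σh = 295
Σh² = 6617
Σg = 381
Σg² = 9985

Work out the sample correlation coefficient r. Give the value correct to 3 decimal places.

0.929

r = (nΣgh − ΣgΣh) / √[(nΣg² − (Σg)²)(nΣh² − (Σh)²)]
Numerator: 15×7958 − 381×295 = 6975
Denominator: √[(149775 − 145161)(99255 − 87025)] = √[4614 × 12230] = 7511.9385
r = 6975 / 7511.9385 ≈ 0.929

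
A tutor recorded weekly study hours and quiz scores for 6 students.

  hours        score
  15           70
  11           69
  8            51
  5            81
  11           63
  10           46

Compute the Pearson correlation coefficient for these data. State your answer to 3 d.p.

-0.115

n = 6, Σx = 60, Σy = 380, Σx² = 656, Σy² = 24908, Σxy = 3775
nΣxy − ΣxΣy = 22650 − 22800 = -150
nΣx² − (Σx)² = 3936 − 3600 = 336; nΣy² − (Σy)² = 149448 − 144400 = 5048
r = -150 / √(336 × 5048) = -150 / 1302.3548 ≈ -0.115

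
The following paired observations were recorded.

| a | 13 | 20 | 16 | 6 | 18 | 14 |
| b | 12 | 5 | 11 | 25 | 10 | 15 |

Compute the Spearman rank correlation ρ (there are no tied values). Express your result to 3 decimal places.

-0.943

Rank a: 2, 6, 4, 1, 5, 3
Rank b: 4, 1, 3, 6, 2, 5
d = rank(a) − rank(b): -2, 5, 1, -5, 3, -2; Σd² = 68
ρ = 1 − 6Σd² / [n(n²−1)] = 1 − 6×68 / (6×35) = 1 − 408/210 ≈ -0.943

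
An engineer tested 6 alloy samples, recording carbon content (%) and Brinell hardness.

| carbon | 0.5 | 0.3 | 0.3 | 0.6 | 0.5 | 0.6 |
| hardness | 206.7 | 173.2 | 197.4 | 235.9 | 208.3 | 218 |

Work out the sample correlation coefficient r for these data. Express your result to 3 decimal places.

n = 6, Σx = 2.8, Σy = 1239.5, Σx² = 1.4, Σy² = 258251.59, Σxy = 591.02
nΣxy − ΣxΣy = 3546.12 − 3470.6 = 75.52
nΣx² − (Σx)² = 8.4 − 7.84 = 0.56; nΣy² − (Σy)² = 1549509.54 − 1536360.25 = 13149.29
r = 75.52 / √(0.56 × 13149.29) = 75.52 / 85.8114 ≈ 0.880

0.880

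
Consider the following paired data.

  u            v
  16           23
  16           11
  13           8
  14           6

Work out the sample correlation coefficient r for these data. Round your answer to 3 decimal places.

n = 4, Σu = 59, Σv = 48, Σu² = 877, Σv² = 750, Σuv = 732
nΣuv − ΣuΣv = 2928 − 2832 = 96
nΣu² − (Σu)² = 3508 − 3481 = 27; nΣv² − (Σv)² = 3000 − 2304 = 696
r = 96 / √(27 × 696) = 96 / 137.0839 ≈ 0.700

0.700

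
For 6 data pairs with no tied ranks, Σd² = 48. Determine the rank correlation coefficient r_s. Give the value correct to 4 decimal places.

-0.3714

ρ = 1 − 6Σd² / [n(n²−1)] = 1 − 6×48 / (6×35)
  = 1 − 288/210 = 1 − 1.37143 ≈ -0.3714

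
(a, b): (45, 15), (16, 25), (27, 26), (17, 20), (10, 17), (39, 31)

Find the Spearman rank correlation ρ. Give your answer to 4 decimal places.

0.0857

Rank a: 6, 2, 4, 3, 1, 5
Rank b: 1, 4, 5, 3, 2, 6
d = rank(a) − rank(b): 5, -2, -1, 0, -1, -1; Σd² = 32
ρ = 1 − 6Σd² / [n(n²−1)] = 1 − 6×32 / (6×35) = 1 − 192/210 ≈ 0.0857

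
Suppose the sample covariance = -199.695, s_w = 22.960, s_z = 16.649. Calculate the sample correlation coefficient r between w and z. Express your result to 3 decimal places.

-0.522

r = Cov(w,z) / (s_w · s_z) = -199.695 / (22.960 × 16.649)
  = -199.695 / 382.2610 ≈ -0.522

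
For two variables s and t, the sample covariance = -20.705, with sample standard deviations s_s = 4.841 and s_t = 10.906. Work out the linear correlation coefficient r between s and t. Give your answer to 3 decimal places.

r = Cov(s,t) / (s_s · s_t) = -20.705 / (4.841 × 10.906)
  = -20.705 / 52.7959 ≈ -0.392

-0.392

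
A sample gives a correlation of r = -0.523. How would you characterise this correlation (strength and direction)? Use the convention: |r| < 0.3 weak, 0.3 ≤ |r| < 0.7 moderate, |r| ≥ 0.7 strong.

moderate negative

r = -0.523 < 0 so the relationship is negative.
|r| = 0.523, which falls in the moderate range.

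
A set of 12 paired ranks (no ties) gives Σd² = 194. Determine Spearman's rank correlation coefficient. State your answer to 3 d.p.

ρ = 1 − 6Σd² / [n(n²−1)] = 1 − 6×194 / (12×143)
  = 1 − 1164/1716 = 1 − 0.6783 ≈ 0.322

0.322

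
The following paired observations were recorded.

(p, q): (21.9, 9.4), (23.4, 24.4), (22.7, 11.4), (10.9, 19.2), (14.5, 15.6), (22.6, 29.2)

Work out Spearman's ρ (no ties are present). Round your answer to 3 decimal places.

Rank p: 3, 6, 5, 1, 2, 4
Rank q: 1, 5, 2, 4, 3, 6
d = rank(p) − rank(q): 2, 1, 3, -3, -1, -2; Σd² = 28
ρ = 1 − 6Σd² / [n(n²−1)] = 1 − 6×28 / (6×35) = 1 − 168/210 ≈ 0.200

0.200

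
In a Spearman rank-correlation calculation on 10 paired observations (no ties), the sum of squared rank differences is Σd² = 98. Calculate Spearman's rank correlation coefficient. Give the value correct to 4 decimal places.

ρ = 1 − 6Σd² / [n(n²−1)] = 1 − 6×98 / (10×99)
  = 1 − 588/990 = 1 − 0.59394 ≈ 0.4061

0.4061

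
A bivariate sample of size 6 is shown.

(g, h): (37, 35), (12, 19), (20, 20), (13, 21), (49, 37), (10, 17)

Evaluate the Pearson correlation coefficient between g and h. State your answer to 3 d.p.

0.969

n = 6, Σg = 141, Σh = 149, Σg² = 4583, Σh² = 4085, Σgh = 4179
nΣgh − ΣgΣh = 25074 − 21009 = 4065
nΣg² − (Σg)² = 27498 − 19881 = 7617; nΣh² − (Σh)² = 24510 − 22201 = 2309
r = 4065 / √(7617 × 2309) = 4065 / 4193.7636 ≈ 0.969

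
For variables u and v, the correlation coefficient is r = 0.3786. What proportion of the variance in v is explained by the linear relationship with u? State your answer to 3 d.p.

r² = (0.3786)² = 0.143

0.143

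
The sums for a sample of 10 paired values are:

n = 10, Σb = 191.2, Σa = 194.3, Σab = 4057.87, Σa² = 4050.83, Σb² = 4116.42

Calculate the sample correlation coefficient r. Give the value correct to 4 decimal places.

0.9622

r = (nΣab − ΣaΣb) / √[(nΣa² − (Σa)²)(nΣb² − (Σb)²)]
Numerator: 10×4057.87 − 194.3×191.2 = 3428.54
Denominator: √[(40508.3 − 37752.49)(41164.2 − 36557.44)] = √[2755.81 × 4606.76] = 3563.0542
r = 3428.54 / 3563.0542 ≈ 0.9622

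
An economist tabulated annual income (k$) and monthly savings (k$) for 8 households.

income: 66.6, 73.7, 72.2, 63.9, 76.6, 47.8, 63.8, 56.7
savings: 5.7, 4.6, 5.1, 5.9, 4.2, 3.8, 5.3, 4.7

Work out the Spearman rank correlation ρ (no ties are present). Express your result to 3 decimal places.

-0.024

Rank income: 5, 7, 6, 4, 8, 1, 3, 2
Rank savings: 7, 3, 5, 8, 2, 1, 6, 4
d = rank(income) − rank(savings): -2, 4, 1, -4, 6, 0, -3, -2; Σd² = 86
ρ = 1 − 6Σd² / [n(n²−1)] = 1 − 6×86 / (8×63) = 1 − 516/504 ≈ -0.024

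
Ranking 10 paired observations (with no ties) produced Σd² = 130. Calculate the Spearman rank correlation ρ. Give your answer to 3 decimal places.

0.212

ρ = 1 − 6Σd² / [n(n²−1)] = 1 − 6×130 / (10×99)
  = 1 − 780/990 = 1 − 0.7879 ≈ 0.212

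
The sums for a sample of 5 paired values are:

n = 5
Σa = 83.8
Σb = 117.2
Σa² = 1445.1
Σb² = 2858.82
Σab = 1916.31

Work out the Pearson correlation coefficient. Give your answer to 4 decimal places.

r = (nΣab − ΣaΣb) / √[(nΣa² − (Σa)²)(nΣb² − (Σb)²)]
Numerator: 5×1916.31 − 83.8×117.2 = -239.81
Denominator: √[(7225.5 − 7022.44)(14294.1 − 13735.84)] = √[203.06 × 558.26] = 336.6902
r = -239.81 / 336.6902 ≈ -0.7123

-0.7123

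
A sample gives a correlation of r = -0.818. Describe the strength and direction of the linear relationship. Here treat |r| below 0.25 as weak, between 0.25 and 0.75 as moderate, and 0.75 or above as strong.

r = -0.818 < 0 so the relationship is negative.
|r| = 0.818, which falls in the strong range.

strong negative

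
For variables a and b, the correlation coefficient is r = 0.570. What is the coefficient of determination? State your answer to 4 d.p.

r² = (0.570)² = 0.3249

0.3249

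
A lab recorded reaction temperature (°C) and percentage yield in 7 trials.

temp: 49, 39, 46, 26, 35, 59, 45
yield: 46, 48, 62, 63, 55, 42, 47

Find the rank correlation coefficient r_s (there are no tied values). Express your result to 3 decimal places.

Rank temp: 6, 3, 5, 1, 2, 7, 4
Rank yield: 2, 4, 6, 7, 5, 1, 3
d = rank(temp) − rank(yield): 4, -1, -1, -6, -3, 6, 1; Σd² = 100
ρ = 1 − 6Σd² / [n(n²−1)] = 1 − 6×100 / (7×48) = 1 − 600/336 ≈ -0.786

-0.786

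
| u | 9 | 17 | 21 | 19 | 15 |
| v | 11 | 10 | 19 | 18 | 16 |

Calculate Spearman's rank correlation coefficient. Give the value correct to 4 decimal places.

0.7000

Rank u: 1, 3, 5, 4, 2
Rank v: 2, 1, 5, 4, 3
d = rank(u) − rank(v): -1, 2, 0, 0, -1; Σd² = 6
ρ = 1 − 6Σd² / [n(n²−1)] = 1 − 6×6 / (5×24) = 1 − 36/120 ≈ 0.7000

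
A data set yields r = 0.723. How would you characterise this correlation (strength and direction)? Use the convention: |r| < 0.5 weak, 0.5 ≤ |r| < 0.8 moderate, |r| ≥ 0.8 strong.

r = 0.723 > 0 so the relationship is positive.
|r| = 0.723, which falls in the moderate range.

moderate positive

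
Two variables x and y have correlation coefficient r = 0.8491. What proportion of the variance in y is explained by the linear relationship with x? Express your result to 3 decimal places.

0.721

r² = (0.8491)² = 0.721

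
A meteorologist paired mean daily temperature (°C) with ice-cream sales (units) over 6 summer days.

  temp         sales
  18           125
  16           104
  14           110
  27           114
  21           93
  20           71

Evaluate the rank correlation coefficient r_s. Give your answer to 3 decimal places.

-0.086

Rank temp: 3, 2, 1, 6, 5, 4
Rank sales: 6, 3, 4, 5, 2, 1
d = rank(temp) − rank(sales): -3, -1, -3, 1, 3, 3; Σd² = 38
ρ = 1 − 6Σd² / [n(n²−1)] = 1 − 6×38 / (6×35) = 1 − 228/210 ≈ -0.086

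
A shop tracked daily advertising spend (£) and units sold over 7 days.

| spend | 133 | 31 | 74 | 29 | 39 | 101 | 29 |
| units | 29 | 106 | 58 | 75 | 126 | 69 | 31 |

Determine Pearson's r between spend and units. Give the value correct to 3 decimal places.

-0.487

n = 7, Σx = 436, Σy = 494, Σx² = 37530, Σy² = 42664, Σxy = 26392
nΣxy − ΣxΣy = 184744 − 215384 = -30640
nΣx² − (Σx)² = 262710 − 190096 = 72614; nΣy² − (Σy)² = 298648 − 244036 = 54612
r = -30640 / √(72614 × 54612) = -30640 / 62972.9765 ≈ -0.487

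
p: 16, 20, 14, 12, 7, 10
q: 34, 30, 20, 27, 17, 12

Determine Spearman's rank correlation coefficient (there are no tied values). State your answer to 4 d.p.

Rank p: 5, 6, 4, 3, 1, 2
Rank q: 6, 5, 3, 4, 2, 1
d = rank(p) − rank(q): -1, 1, 1, -1, -1, 1; Σd² = 6
ρ = 1 − 6Σd² / [n(n²−1)] = 1 − 6×6 / (6×35) = 1 − 36/210 ≈ 0.8286

0.8286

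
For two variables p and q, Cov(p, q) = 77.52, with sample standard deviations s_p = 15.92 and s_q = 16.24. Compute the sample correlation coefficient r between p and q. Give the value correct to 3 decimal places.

0.300

r = Cov(p,q) / (s_p · s_q) = 77.52 / (15.92 × 16.24)
  = 77.52 / 258.5408 ≈ 0.300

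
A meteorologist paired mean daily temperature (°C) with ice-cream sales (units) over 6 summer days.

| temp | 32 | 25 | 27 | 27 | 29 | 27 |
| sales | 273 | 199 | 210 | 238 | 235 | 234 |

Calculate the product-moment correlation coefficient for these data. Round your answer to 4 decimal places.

n = 6, Σx = 167, Σy = 1389, Σx² = 4677, Σy² = 324855, Σxy = 38940
nΣxy − ΣxΣy = 233640 − 231963 = 1677
nΣx² − (Σx)² = 28062 − 27889 = 173; nΣy² − (Σy)² = 1949130 − 1929321 = 19809
r = 1677 / √(173 × 19809) = 1677 / 1851.2042 ≈ 0.9059

0.9059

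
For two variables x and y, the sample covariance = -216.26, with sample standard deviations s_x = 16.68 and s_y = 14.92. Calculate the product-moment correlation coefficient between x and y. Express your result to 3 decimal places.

r = Cov(x,y) / (s_x · s_y) = -216.26 / (16.68 × 14.92)
  = -216.26 / 248.8656 ≈ -0.869

-0.869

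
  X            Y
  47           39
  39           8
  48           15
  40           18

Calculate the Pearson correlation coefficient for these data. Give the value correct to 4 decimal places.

n = 4, ΣX = 174, ΣY = 80, ΣX² = 7634, ΣY² = 2134, ΣXY = 3585
nΣXY − ΣXΣY = 14340 − 13920 = 420
nΣX² − (ΣX)² = 30536 − 30276 = 260; nΣY² − (ΣY)² = 8536 − 6400 = 2136
r = 420 / √(260 × 2136) = 420 / 745.2248 ≈ 0.5636

0.5636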